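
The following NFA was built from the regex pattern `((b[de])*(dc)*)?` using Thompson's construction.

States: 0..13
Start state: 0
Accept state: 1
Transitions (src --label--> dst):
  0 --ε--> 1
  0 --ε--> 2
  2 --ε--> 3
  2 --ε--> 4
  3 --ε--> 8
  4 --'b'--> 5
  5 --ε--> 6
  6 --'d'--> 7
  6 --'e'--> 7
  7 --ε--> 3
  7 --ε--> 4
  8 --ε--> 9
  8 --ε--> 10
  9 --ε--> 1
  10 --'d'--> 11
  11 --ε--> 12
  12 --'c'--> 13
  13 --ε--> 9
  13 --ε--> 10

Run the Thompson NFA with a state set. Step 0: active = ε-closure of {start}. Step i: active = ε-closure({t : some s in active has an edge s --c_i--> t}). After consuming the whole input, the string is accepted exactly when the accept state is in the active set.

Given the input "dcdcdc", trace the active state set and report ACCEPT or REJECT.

Answer: ACCEPT

Derivation:
start: ε-closure({0}) = {0,1,2,3,4,8,9,10}
'd' @ 1: {11,12}
'c' @ 2: {1,9,10,13}  (accept∈set)
'd' @ 3: {11,12}
'c' @ 4: {1,9,10,13}  (accept∈set)
'd' @ 5: {11,12}
'c' @ 6: {1,9,10,13}  (accept∈set)
after full input: {1,9,10,13}  (accept=1 in)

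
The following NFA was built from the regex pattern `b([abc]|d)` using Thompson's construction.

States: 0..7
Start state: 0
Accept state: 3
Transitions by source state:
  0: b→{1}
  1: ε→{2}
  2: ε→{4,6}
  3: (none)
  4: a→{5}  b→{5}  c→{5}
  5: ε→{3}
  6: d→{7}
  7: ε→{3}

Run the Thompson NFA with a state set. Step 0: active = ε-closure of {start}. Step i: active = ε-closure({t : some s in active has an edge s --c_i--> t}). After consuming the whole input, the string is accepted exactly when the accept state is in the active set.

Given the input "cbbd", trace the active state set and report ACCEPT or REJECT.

Answer: REJECT

Derivation:
initial (ε-close {0}): {0}
'c' @ 1: {}  — state set empty
rest 'bbd' ignored (set empty)
after full input: {}  (accept=3 not in)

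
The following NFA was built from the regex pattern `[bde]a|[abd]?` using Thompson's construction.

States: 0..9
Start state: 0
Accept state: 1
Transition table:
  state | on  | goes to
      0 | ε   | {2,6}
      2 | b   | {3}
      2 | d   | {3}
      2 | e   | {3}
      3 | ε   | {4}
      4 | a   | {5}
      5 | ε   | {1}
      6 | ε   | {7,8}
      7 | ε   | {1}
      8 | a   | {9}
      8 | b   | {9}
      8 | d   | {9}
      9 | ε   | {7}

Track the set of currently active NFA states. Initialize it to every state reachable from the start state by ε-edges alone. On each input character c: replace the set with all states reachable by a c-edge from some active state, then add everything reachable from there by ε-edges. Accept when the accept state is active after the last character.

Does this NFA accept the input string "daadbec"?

S₀ = ε-closure({0}) = {0,1,2,6,7,8}
'd' @ 1: {1,3,4,7,9}  (accept∈set)
'a' @ 2: {1,5}  (accept∈set)
'a' @ 3: {}  — dead — no transitions
rest 'dbec' ignored (set empty)
end set {} — state 1 not in

Answer: REJECT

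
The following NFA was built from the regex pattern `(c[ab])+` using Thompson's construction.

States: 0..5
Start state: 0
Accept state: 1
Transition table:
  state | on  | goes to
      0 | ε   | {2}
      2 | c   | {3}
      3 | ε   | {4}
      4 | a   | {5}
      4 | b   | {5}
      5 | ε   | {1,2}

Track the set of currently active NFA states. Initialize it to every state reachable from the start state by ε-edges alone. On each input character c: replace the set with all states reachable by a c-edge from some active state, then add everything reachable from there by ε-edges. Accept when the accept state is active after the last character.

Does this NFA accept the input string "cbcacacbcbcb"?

Answer: ACCEPT

Derivation:
initial (ε-close {0}): {0,2}
'c' @ 1: {3,4}
'b' @ 2: {1,2,5}  (accept∈set)
'c' @ 3: {3,4}
'a' @ 4: {1,2,5}  (accept∈set)
'c' @ 5: {3,4}
'a' @ 6: {1,2,5}  (accept∈set)
'c' @ 7: {3,4}
'b' @ 8: {1,2,5}  (accept∈set)
'c' @ 9: {3,4}
'b' @ 10: {1,2,5}  (accept∈set)
'c' @ 11: {3,4}
'b' @ 12: {1,2,5}  (accept∈set)
end set {1,2,5} — state 1 in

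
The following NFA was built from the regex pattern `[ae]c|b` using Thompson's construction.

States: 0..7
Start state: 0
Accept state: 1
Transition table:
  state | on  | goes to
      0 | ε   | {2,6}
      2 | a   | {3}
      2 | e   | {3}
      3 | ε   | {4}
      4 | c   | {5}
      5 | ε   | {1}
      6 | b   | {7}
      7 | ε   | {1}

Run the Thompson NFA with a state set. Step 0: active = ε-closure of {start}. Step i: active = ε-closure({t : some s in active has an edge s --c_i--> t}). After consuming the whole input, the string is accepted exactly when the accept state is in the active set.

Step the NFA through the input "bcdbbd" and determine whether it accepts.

Answer: REJECT

Derivation:
S₀ = ε-closure({0}) = {0,2,6}
'b' @ 1: {1,7}  (accept∈set)
'c' @ 2: {}  — state set empty
rest 'dbbd' ignored (set empty)
final: {}; accept 1 not in set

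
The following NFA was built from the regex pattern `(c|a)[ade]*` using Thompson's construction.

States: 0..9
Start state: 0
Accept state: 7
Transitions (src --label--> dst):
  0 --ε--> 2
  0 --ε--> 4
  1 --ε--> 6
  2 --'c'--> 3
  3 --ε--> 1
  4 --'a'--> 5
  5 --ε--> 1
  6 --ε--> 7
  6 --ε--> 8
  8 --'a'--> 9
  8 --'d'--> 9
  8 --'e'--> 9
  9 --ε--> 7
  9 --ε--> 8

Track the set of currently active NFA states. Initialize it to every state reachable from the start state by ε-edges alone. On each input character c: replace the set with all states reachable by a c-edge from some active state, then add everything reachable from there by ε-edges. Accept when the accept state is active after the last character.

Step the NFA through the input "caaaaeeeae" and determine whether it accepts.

Answer: ACCEPT

Steps:
S₀ = ε-closure({0}) = {0,2,4}
'c' @ 1: {1,3,6,7,8}  (accept∈set)
'a' @ 2: {7,8,9}  (accept∈set)
'a' @ 3: {7,8,9}  (accept∈set)
'a' @ 4: {7,8,9}  (accept∈set)
'a' @ 5: {7,8,9}  (accept∈set)
'e' @ 6: {7,8,9}  (accept∈set)
'e' @ 7: {7,8,9}  (accept∈set)
'e' @ 8: {7,8,9}  (accept∈set)
'a' @ 9: {7,8,9}  (accept∈set)
'e' @ 10: {7,8,9}  (accept∈set)
after full input: {7,8,9}  (accept=7 in)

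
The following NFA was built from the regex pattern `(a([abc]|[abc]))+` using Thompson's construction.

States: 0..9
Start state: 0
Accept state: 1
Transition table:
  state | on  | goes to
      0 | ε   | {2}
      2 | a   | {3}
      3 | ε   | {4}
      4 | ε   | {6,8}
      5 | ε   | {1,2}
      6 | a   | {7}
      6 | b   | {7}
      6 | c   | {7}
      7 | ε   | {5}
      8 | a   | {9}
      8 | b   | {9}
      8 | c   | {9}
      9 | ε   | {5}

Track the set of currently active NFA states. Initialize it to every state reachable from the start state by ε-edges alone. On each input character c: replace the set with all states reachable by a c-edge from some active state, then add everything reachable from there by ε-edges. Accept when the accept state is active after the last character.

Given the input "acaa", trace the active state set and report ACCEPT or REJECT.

start: ε-closure({0}) = {0,2}
'a' @ 1: {3,4,6,8}
'c' @ 2: {1,2,5,7,9}  [accepting]
'a' @ 3: {3,4,6,8}
'a' @ 4: {1,2,5,7,9}  [accepting]
end set {1,2,5,7,9} — state 1 in

Answer: ACCEPT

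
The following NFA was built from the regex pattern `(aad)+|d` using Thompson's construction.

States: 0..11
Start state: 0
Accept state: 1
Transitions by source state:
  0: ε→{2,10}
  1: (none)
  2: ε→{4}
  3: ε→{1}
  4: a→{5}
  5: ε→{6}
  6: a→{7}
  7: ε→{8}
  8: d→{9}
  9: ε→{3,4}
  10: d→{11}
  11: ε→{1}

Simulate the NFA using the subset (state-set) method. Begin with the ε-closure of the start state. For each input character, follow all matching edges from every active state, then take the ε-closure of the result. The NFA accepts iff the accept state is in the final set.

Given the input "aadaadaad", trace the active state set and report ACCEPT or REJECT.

Answer: ACCEPT

Steps:
S₀ = ε-closure({0}) = {0,2,4,10}
'a' @ 1: {5,6}
'a' @ 2: {7,8}
'd' @ 3: {1,3,4,9}  [accepting]
'a' @ 4: {5,6}
'a' @ 5: {7,8}
'd' @ 6: {1,3,4,9}  [accepting]
'a' @ 7: {5,6}
'a' @ 8: {7,8}
'd' @ 9: {1,3,4,9}  [accepting]
final: {1,3,4,9}; accept 1 in set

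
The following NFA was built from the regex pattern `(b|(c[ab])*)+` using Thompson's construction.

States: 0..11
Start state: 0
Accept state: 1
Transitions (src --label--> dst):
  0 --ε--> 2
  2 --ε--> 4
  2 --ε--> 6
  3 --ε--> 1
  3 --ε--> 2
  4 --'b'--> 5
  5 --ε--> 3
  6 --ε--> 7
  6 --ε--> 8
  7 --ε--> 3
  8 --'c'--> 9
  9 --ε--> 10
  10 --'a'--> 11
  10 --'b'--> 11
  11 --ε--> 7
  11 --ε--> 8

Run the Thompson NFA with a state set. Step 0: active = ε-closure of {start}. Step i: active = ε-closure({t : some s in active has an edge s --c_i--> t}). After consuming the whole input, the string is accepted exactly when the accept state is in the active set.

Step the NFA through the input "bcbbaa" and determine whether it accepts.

Answer: REJECT

Derivation:
S₀ = ε-closure({0}) = {0,1,2,3,4,6,7,8}
'b' @ 1: {1,2,3,4,5,6,7,8}  [accepting]
'c' @ 2: {9,10}
'b' @ 3: {1,2,3,4,6,7,8,11}  [accepting]
'b' @ 4: {1,2,3,4,5,6,7,8}  [accepting]
'a' @ 5: {}  — dead — no transitions
rest 'a' ignored (set empty)
end set {} — state 1 not in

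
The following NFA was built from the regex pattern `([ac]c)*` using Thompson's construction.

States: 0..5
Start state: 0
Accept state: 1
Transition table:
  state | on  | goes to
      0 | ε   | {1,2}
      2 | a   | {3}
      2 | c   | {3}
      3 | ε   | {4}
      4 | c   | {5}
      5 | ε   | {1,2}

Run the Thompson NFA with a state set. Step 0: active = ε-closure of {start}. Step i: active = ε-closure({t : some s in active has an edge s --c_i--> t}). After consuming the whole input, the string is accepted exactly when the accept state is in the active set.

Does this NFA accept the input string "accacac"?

start: ε-closure({0}) = {0,1,2}
'a' @ 1: {3,4}
'c' @ 2: {1,2,5}  (accept∈set)
'c' @ 3: {3,4}
'a' @ 4: {}  — state set empty
rest 'cac' ignored (set empty)
final: {}; accept 1 not in set

Answer: REJECT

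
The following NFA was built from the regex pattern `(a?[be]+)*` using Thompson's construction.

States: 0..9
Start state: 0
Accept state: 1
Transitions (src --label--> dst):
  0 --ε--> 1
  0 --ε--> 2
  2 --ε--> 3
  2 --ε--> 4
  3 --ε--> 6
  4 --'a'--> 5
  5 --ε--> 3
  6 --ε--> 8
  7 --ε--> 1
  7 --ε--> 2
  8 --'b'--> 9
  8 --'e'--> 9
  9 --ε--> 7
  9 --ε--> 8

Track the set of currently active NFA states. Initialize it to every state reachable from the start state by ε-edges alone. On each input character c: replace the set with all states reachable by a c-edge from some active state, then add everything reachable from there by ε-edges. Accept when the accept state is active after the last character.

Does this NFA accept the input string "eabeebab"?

Answer: ACCEPT

Derivation:
S₀ = ε-closure({0}) = {0,1,2,3,4,6,8}
'e' @ 1: {1,2,3,4,6,7,8,9}  (accept∈set)
'a' @ 2: {3,5,6,8}
'b' @ 3: {1,2,3,4,6,7,8,9}  (accept∈set)
'e' @ 4: {1,2,3,4,6,7,8,9}  (accept∈set)
'e' @ 5: {1,2,3,4,6,7,8,9}  (accept∈set)
'b' @ 6: {1,2,3,4,6,7,8,9}  (accept∈set)
'a' @ 7: {3,5,6,8}
'b' @ 8: {1,2,3,4,6,7,8,9}  (accept∈set)
after full input: {1,2,3,4,6,7,8,9}  (accept=1 in)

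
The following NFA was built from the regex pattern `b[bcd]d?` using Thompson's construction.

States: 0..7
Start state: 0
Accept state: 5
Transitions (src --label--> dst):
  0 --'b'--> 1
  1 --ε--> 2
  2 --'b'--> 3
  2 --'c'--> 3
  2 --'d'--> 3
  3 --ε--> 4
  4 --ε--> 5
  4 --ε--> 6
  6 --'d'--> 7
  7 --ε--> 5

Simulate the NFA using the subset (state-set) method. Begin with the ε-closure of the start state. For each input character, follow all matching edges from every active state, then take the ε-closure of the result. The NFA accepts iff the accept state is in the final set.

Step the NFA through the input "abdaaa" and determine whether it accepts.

S₀ = ε-closure({0}) = {0}
'a' @ 1: {}  — state set empty
rest 'bdaaa' ignored (set empty)
end set {} — state 5 not in

Answer: REJECT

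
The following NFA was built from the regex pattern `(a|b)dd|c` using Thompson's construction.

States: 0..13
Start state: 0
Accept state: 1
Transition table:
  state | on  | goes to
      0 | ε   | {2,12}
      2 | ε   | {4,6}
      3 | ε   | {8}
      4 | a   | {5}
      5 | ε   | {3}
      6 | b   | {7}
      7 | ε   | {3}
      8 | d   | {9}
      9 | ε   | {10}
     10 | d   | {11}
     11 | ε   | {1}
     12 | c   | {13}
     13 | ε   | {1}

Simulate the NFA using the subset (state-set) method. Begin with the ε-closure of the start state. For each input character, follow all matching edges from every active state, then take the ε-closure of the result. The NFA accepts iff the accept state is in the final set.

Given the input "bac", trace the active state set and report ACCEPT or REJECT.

S₀ = ε-closure({0}) = {0,2,4,6,12}
'b' @ 1: {3,7,8}
'a' @ 2: {}  — no active states
rest 'c' ignored (set empty)
after full input: {}  (accept=1 not in)

Answer: REJECT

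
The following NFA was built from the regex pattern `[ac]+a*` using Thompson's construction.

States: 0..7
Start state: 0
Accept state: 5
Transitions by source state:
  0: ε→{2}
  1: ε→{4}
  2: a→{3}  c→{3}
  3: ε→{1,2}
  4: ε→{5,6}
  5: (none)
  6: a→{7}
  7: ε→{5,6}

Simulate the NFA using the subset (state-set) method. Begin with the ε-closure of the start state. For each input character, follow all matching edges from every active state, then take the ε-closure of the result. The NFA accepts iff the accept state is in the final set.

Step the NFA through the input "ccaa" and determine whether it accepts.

initial (ε-close {0}): {0,2}
'c' @ 1: {1,2,3,4,5,6}  ✓accept
'c' @ 2: {1,2,3,4,5,6}  ✓accept
'a' @ 3: {1,2,3,4,5,6,7}  ✓accept
'a' @ 4: {1,2,3,4,5,6,7}  ✓accept
final: {1,2,3,4,5,6,7}; accept 5 in set

Answer: ACCEPT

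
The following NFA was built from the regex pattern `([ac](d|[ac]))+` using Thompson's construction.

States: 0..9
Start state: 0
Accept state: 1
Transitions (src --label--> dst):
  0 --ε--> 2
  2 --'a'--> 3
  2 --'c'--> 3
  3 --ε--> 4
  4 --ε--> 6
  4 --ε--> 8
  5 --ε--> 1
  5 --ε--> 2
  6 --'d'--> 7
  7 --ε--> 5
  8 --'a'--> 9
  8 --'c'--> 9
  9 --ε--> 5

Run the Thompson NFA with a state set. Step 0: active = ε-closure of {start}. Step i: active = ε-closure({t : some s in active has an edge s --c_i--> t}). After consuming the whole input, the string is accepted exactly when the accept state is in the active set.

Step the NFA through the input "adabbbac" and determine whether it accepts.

initial (ε-close {0}): {0,2}
'a' @ 1: {3,4,6,8}
'd' @ 2: {1,2,5,7}  (accept∈set)
'a' @ 3: {3,4,6,8}
'b' @ 4: {}  — state set empty
rest 'bbac' ignored (set empty)
after full input: {}  (accept=1 not in)

Answer: REJECT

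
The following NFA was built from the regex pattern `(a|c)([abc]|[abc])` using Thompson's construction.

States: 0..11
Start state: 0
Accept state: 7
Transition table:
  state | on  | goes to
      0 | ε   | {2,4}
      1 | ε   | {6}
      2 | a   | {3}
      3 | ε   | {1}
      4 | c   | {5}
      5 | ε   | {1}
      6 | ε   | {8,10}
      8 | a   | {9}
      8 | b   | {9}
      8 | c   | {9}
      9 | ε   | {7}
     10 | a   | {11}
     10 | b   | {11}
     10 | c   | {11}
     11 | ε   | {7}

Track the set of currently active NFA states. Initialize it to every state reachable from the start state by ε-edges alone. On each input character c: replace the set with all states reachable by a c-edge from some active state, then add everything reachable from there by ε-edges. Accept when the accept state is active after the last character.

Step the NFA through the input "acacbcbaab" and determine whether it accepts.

S₀ = ε-closure({0}) = {0,2,4}
'a' @ 1: {1,3,6,8,10}
'c' @ 2: {7,9,11}  [accepting]
'a' @ 3: {}  — state set empty
rest 'cbcbaab' ignored (set empty)
after full input: {}  (accept=7 not in)

Answer: REJECT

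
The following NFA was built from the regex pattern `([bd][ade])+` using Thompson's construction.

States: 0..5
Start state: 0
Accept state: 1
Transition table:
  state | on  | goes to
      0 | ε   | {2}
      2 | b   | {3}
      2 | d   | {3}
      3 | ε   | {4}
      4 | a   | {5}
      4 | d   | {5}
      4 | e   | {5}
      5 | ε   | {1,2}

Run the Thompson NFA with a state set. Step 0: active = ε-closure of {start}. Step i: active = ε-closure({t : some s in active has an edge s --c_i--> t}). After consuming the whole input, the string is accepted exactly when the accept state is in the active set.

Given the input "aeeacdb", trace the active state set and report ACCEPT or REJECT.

S₀ = ε-closure({0}) = {0,2}
'a' @ 1: {}  — dead — no transitions
rest 'eeacdb' ignored (set empty)
after full input: {}  (accept=1 not in)

Answer: REJECT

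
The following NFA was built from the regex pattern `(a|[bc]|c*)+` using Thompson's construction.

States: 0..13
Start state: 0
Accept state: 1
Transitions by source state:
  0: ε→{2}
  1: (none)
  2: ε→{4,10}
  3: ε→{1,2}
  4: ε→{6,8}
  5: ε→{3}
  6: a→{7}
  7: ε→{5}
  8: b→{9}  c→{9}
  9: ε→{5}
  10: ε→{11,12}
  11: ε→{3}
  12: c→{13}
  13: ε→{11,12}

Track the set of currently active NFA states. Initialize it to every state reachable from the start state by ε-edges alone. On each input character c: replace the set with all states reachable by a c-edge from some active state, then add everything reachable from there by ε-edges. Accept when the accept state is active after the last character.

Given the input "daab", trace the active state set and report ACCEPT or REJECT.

S₀ = ε-closure({0}) = {0,1,2,3,4,6,8,10,11,12}
'd' @ 1: {}  — dead — no transitions
rest 'aab' ignored (set empty)
after full input: {}  (accept=1 not in)

Answer: REJECT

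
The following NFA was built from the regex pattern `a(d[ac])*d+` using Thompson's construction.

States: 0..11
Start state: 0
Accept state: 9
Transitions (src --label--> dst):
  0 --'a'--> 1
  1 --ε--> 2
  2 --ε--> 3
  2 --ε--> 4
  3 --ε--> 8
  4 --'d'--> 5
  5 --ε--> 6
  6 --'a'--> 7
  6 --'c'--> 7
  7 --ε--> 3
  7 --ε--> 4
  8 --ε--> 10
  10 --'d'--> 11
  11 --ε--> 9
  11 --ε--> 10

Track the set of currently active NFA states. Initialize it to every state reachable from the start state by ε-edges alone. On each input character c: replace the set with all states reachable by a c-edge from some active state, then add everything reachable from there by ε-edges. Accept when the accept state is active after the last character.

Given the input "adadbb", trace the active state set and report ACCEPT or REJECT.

S₀ = ε-closure({0}) = {0}
'a' @ 1: {1,2,3,4,8,10}
'd' @ 2: {5,6,9,10,11}  (accept∈set)
'a' @ 3: {3,4,7,8,10}
'd' @ 4: {5,6,9,10,11}  (accept∈set)
'b' @ 5: {}  — dead — no transitions
rest 'b' ignored (set empty)
after full input: {}  (accept=9 not in)

Answer: REJECT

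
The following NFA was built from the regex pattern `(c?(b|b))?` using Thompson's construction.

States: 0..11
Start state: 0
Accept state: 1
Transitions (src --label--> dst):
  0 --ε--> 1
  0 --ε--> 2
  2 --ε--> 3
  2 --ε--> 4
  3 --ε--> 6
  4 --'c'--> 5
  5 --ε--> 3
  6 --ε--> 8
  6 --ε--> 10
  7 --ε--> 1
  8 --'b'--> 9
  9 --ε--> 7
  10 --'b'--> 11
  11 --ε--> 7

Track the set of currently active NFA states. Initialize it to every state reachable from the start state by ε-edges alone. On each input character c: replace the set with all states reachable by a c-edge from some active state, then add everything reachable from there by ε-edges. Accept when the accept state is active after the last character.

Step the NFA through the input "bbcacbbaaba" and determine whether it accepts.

Answer: REJECT

Trace:
start: ε-closure({0}) = {0,1,2,3,4,6,8,10}
'b' @ 1: {1,7,9,11}  (accept∈set)
'b' @ 2: {}  — state set empty
rest 'cacbbaaba' ignored (set empty)
final: {}; accept 1 not in set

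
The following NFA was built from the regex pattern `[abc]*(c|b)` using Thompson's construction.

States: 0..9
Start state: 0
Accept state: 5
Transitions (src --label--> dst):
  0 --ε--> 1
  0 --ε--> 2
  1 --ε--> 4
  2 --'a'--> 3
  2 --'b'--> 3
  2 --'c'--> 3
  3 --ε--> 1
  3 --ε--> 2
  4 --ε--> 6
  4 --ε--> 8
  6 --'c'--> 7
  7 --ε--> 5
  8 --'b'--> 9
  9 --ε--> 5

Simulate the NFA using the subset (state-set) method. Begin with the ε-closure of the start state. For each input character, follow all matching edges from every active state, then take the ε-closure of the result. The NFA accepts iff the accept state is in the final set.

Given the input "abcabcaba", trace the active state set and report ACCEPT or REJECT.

initial (ε-close {0}): {0,1,2,4,6,8}
'a' @ 1: {1,2,3,4,6,8}
'b' @ 2: {1,2,3,4,5,6,8,9}  (accept∈set)
'c' @ 3: {1,2,3,4,5,6,7,8}  (accept∈set)
'a' @ 4: {1,2,3,4,6,8}
'b' @ 5: {1,2,3,4,5,6,8,9}  (accept∈set)
'c' @ 6: {1,2,3,4,5,6,7,8}  (accept∈set)
'a' @ 7: {1,2,3,4,6,8}
'b' @ 8: {1,2,3,4,5,6,8,9}  (accept∈set)
'a' @ 9: {1,2,3,4,6,8}
end set {1,2,3,4,6,8} — state 5 not in

Answer: REJECT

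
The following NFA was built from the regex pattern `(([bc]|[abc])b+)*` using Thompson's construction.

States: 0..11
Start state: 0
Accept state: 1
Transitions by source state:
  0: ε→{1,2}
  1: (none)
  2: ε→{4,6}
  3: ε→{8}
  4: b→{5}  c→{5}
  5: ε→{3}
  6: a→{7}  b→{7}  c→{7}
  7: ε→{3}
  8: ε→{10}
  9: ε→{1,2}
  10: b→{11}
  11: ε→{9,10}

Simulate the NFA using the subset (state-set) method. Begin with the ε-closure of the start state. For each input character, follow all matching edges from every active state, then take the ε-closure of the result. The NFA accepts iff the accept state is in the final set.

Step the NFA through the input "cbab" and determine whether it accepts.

S₀ = ε-closure({0}) = {0,1,2,4,6}
'c' @ 1: {3,5,7,8,10}
'b' @ 2: {1,2,4,6,9,10,11}  ✓accept
'a' @ 3: {3,7,8,10}
'b' @ 4: {1,2,4,6,9,10,11}  ✓accept
final: {1,2,4,6,9,10,11}; accept 1 in set

Answer: ACCEPT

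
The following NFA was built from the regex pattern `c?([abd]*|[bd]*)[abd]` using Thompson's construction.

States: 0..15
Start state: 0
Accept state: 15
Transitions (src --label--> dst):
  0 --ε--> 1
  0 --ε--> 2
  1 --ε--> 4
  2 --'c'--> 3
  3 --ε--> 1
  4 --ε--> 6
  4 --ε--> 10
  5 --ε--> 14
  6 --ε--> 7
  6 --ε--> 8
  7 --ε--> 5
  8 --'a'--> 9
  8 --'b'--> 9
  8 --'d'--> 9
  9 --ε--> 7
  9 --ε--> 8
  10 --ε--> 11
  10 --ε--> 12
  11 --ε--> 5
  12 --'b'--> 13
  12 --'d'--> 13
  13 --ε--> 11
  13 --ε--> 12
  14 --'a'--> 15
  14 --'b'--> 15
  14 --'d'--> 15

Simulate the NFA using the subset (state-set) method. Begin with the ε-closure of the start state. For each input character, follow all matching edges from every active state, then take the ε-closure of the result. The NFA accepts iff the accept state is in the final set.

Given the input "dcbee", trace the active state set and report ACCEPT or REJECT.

Answer: REJECT

Derivation:
S₀ = ε-closure({0}) = {0,1,2,4,5,6,7,8,10,11,12,14}
'd' @ 1: {5,7,8,9,11,12,13,14,15}  ✓accept
'c' @ 2: {}  — no active states
rest 'bee' ignored (set empty)
after full input: {}  (accept=15 not in)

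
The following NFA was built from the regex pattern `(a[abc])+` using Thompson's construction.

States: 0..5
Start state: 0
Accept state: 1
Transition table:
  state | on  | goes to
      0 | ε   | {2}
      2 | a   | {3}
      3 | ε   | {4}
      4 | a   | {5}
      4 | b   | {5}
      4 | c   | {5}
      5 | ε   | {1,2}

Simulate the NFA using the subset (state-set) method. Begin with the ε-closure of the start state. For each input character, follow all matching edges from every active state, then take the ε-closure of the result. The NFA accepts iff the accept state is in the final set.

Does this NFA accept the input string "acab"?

initial (ε-close {0}): {0,2}
'a' @ 1: {3,4}
'c' @ 2: {1,2,5}  ✓accept
'a' @ 3: {3,4}
'b' @ 4: {1,2,5}  ✓accept
after full input: {1,2,5}  (accept=1 in)

Answer: ACCEPT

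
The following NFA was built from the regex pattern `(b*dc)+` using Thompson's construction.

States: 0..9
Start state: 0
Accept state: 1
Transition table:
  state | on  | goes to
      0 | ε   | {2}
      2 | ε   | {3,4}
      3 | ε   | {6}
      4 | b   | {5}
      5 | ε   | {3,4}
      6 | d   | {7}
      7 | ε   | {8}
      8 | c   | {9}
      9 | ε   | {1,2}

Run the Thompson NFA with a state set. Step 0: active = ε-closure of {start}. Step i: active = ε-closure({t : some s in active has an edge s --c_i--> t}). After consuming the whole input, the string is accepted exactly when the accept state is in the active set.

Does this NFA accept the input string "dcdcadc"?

S₀ = ε-closure({0}) = {0,2,3,4,6}
'd' @ 1: {7,8}
'c' @ 2: {1,2,3,4,6,9}  [accepting]
'd' @ 3: {7,8}
'c' @ 4: {1,2,3,4,6,9}  [accepting]
'a' @ 5: {}  — no active states
rest 'dc' ignored (set empty)
final: {}; accept 1 not in set

Answer: REJECT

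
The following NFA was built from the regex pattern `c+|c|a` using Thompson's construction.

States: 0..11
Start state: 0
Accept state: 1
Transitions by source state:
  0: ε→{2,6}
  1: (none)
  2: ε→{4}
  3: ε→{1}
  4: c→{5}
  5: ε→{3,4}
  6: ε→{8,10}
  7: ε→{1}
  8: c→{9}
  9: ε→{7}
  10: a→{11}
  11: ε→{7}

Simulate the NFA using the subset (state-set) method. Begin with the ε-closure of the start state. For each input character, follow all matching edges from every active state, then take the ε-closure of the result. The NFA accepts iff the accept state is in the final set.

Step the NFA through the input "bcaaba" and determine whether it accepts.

start: ε-closure({0}) = {0,2,4,6,8,10}
'b' @ 1: {}  — no active states
rest 'caaba' ignored (set empty)
final: {}; accept 1 not in set

Answer: REJECT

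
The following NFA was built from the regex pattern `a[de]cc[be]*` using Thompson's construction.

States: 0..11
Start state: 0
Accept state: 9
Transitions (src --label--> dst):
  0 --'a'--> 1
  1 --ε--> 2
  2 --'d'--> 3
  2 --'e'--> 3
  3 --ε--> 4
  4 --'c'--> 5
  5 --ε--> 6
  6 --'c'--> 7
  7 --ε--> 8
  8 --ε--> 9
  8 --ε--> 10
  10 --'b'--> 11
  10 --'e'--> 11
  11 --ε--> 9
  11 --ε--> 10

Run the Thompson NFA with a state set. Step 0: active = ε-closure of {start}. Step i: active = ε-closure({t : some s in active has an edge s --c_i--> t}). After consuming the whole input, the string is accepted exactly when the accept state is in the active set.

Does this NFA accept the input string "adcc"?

start: ε-closure({0}) = {0}
'a' @ 1: {1,2}
'd' @ 2: {3,4}
'c' @ 3: {5,6}
'c' @ 4: {7,8,9,10}  ✓accept
after full input: {7,8,9,10}  (accept=9 in)

Answer: ACCEPT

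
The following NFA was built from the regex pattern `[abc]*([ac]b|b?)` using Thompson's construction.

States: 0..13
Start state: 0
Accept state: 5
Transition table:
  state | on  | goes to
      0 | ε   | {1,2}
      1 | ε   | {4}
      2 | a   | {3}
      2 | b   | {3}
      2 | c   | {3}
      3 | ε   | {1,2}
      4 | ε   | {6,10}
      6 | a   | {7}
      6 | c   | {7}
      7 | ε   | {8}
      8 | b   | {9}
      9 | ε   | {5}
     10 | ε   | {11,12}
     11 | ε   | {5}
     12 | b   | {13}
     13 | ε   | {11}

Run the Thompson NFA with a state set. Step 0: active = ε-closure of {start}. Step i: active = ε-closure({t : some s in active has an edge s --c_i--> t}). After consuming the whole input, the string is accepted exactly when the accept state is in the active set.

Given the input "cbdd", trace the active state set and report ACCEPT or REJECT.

Answer: REJECT

Trace:
initial (ε-close {0}): {0,1,2,4,5,6,10,11,12}
'c' @ 1: {1,2,3,4,5,6,7,8,10,11,12}  (accept∈set)
'b' @ 2: {1,2,3,4,5,6,9,10,11,12,13}  (accept∈set)
'd' @ 3: {}  — no active states
rest 'd' ignored (set empty)
after full input: {}  (accept=5 not in)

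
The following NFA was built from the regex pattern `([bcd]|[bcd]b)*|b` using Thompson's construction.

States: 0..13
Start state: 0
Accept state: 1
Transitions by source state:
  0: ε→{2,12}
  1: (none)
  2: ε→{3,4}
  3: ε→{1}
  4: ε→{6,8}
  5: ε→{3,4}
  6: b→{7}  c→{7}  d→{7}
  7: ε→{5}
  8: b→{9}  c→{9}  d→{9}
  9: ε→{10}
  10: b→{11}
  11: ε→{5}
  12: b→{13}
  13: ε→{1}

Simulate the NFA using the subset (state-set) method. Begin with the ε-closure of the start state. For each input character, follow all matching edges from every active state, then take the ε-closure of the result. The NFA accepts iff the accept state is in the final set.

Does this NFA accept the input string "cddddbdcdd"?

initial (ε-close {0}): {0,1,2,3,4,6,8,12}
'c' @ 1: {1,3,4,5,6,7,8,9,10}  [accepting]
'd' @ 2: {1,3,4,5,6,7,8,9,10}  [accepting]
'd' @ 3: {1,3,4,5,6,7,8,9,10}  [accepting]
'd' @ 4: {1,3,4,5,6,7,8,9,10}  [accepting]
'd' @ 5: {1,3,4,5,6,7,8,9,10}  [accepting]
'b' @ 6: {1,3,4,5,6,7,8,9,10,11}  [accepting]
'd' @ 7: {1,3,4,5,6,7,8,9,10}  [accepting]
'c' @ 8: {1,3,4,5,6,7,8,9,10}  [accepting]
'd' @ 9: {1,3,4,5,6,7,8,9,10}  [accepting]
'd' @ 10: {1,3,4,5,6,7,8,9,10}  [accepting]
end set {1,3,4,5,6,7,8,9,10} — state 1 in

Answer: ACCEPT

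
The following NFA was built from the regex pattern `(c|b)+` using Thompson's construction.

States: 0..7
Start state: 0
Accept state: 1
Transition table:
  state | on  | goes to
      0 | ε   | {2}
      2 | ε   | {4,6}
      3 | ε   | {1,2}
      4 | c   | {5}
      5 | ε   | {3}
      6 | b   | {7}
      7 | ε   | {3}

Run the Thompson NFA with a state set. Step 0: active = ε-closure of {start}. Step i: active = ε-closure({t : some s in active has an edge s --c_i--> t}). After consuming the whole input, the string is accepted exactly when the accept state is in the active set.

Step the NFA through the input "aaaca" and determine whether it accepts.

Answer: REJECT

Derivation:
initial (ε-close {0}): {0,2,4,6}
'a' @ 1: {}  — no active states
rest 'aaca' ignored (set empty)
after full input: {}  (accept=1 not in)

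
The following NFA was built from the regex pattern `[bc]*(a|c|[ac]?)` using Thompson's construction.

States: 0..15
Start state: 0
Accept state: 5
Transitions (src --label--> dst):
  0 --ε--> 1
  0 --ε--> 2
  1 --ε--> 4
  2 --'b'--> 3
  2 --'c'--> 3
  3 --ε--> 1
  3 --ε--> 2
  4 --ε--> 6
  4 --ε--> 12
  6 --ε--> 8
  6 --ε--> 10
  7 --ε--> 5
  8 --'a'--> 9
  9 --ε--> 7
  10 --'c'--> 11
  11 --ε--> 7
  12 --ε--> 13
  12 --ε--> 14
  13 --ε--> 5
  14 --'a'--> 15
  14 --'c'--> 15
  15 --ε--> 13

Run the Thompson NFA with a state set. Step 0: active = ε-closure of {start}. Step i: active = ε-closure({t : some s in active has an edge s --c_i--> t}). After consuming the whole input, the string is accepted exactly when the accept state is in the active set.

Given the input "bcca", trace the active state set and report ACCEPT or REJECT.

Answer: ACCEPT

Derivation:
S₀ = ε-closure({0}) = {0,1,2,4,5,6,8,10,12,13,14}
'b' @ 1: {1,2,3,4,5,6,8,10,12,13,14}  ✓accept
'c' @ 2: {1,2,3,4,5,6,7,8,10,11,12,13,14,15}  ✓accept
'c' @ 3: {1,2,3,4,5,6,7,8,10,11,12,13,14,15}  ✓accept
'a' @ 4: {5,7,9,13,15}  ✓accept
final: {5,7,9,13,15}; accept 5 in set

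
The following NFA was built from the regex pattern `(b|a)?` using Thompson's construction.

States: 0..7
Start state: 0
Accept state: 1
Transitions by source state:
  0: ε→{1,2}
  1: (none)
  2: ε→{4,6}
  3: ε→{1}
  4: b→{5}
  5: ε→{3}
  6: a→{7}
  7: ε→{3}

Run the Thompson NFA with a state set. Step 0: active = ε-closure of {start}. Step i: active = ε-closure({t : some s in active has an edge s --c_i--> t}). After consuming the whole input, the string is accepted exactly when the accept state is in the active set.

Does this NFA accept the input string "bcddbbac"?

Answer: REJECT

Steps:
S₀ = ε-closure({0}) = {0,1,2,4,6}
'b' @ 1: {1,3,5}  [accepting]
'c' @ 2: {}  — no active states
rest 'ddbbac' ignored (set empty)
end set {} — state 1 not in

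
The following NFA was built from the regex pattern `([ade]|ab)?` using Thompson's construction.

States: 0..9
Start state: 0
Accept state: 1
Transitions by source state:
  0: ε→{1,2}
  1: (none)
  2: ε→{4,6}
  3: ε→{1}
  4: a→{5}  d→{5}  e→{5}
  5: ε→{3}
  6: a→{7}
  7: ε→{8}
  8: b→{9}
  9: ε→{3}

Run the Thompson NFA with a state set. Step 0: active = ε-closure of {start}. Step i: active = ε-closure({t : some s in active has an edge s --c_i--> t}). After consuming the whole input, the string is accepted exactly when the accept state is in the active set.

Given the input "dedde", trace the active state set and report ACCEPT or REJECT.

start: ε-closure({0}) = {0,1,2,4,6}
'd' @ 1: {1,3,5}  (accept∈set)
'e' @ 2: {}  — state set empty
rest 'dde' ignored (set empty)
final: {}; accept 1 not in set

Answer: REJECT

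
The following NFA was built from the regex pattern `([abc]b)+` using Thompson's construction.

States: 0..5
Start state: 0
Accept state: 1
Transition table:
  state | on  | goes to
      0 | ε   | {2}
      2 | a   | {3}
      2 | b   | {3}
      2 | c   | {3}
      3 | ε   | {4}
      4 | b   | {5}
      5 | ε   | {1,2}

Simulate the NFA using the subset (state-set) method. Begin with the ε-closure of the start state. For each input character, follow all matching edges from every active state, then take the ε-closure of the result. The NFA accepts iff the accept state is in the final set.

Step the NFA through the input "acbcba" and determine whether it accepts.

Answer: REJECT

Trace:
S₀ = ε-closure({0}) = {0,2}
'a' @ 1: {3,4}
'c' @ 2: {}  — no active states
rest 'bcba' ignored (set empty)
after full input: {}  (accept=1 not in)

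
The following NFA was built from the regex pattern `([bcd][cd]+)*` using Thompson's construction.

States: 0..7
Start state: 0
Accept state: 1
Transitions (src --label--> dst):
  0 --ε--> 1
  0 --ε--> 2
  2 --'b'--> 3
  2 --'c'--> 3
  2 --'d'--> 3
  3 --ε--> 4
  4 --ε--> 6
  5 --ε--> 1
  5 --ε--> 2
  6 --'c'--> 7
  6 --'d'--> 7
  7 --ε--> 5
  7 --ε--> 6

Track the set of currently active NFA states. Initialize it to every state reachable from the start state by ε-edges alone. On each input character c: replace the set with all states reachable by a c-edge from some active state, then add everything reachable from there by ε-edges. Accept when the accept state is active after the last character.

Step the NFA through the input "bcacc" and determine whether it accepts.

Answer: REJECT

Derivation:
start: ε-closure({0}) = {0,1,2}
'b' @ 1: {3,4,6}
'c' @ 2: {1,2,5,6,7}  ✓accept
'a' @ 3: {}  — state set empty
rest 'cc' ignored (set empty)
final: {}; accept 1 not in set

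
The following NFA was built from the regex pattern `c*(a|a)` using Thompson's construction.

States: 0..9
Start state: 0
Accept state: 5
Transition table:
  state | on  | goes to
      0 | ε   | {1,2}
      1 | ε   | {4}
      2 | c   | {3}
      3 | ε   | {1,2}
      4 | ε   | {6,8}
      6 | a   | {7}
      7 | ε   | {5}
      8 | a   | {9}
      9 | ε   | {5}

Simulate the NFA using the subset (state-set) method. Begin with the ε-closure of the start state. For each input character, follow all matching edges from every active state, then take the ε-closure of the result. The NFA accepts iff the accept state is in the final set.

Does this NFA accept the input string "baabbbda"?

initial (ε-close {0}): {0,1,2,4,6,8}
'b' @ 1: {}  — no active states
rest 'aabbbda' ignored (set empty)
final: {}; accept 5 not in set

Answer: REJECT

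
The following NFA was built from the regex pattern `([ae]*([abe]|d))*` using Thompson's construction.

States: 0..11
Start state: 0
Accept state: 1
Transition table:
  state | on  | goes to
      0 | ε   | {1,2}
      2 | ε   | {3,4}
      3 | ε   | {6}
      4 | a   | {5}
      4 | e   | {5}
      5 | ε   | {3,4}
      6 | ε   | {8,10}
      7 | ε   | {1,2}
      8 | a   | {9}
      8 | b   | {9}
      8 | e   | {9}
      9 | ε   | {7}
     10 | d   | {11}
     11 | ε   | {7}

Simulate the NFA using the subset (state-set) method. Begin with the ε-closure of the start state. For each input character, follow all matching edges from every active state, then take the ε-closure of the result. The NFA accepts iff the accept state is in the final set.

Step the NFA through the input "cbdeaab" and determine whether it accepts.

Answer: REJECT

Steps:
S₀ = ε-closure({0}) = {0,1,2,3,4,6,8,10}
'c' @ 1: {}  — state set empty
rest 'bdeaab' ignored (set empty)
end set {} — state 1 not in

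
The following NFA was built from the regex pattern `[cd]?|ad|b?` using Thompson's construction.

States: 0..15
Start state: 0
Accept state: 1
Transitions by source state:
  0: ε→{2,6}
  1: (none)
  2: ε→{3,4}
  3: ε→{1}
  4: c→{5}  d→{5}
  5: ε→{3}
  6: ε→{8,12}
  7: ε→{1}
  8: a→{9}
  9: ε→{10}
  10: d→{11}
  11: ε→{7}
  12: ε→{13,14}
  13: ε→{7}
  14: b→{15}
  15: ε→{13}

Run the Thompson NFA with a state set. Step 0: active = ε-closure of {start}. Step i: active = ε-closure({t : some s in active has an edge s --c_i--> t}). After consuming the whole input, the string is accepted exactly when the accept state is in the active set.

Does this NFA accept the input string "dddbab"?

S₀ = ε-closure({0}) = {0,1,2,3,4,6,7,8,12,13,14}
'd' @ 1: {1,3,5}  (accept∈set)
'd' @ 2: {}  — no active states
rest 'dbab' ignored (set empty)
after full input: {}  (accept=1 not in)

Answer: REJECT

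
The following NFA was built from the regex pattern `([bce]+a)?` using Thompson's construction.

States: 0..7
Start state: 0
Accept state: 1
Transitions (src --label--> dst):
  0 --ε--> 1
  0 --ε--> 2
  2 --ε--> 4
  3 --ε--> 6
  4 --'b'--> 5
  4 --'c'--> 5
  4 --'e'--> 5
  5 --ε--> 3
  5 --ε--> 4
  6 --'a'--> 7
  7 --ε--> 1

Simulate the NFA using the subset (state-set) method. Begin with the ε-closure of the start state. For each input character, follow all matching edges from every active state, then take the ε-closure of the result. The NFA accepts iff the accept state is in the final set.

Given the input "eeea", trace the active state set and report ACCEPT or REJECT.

Answer: ACCEPT

Trace:
S₀ = ε-closure({0}) = {0,1,2,4}
'e' @ 1: {3,4,5,6}
'e' @ 2: {3,4,5,6}
'e' @ 3: {3,4,5,6}
'a' @ 4: {1,7}  [accepting]
final: {1,7}; accept 1 in set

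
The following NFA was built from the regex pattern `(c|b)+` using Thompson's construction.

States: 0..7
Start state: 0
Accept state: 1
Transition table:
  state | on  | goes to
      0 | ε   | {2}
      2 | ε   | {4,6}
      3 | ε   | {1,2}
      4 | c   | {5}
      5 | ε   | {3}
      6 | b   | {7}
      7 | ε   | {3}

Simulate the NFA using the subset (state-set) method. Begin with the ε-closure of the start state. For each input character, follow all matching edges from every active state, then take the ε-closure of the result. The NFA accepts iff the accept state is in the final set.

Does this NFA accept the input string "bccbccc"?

Answer: ACCEPT

Derivation:
start: ε-closure({0}) = {0,2,4,6}
'b' @ 1: {1,2,3,4,6,7}  ✓accept
'c' @ 2: {1,2,3,4,5,6}  ✓accept
'c' @ 3: {1,2,3,4,5,6}  ✓accept
'b' @ 4: {1,2,3,4,6,7}  ✓accept
'c' @ 5: {1,2,3,4,5,6}  ✓accept
'c' @ 6: {1,2,3,4,5,6}  ✓accept
'c' @ 7: {1,2,3,4,5,6}  ✓accept
final: {1,2,3,4,5,6}; accept 1 in set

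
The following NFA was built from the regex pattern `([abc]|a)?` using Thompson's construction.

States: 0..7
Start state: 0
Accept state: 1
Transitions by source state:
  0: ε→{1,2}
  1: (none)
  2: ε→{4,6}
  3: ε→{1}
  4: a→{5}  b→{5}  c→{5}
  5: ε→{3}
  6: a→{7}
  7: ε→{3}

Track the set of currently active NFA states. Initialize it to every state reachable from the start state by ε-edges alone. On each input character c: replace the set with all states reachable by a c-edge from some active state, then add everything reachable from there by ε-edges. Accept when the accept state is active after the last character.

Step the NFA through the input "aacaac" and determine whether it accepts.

S₀ = ε-closure({0}) = {0,1,2,4,6}
'a' @ 1: {1,3,5,7}  ✓accept
'a' @ 2: {}  — dead — no transitions
rest 'caac' ignored (set empty)
final: {}; accept 1 not in set

Answer: REJECT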